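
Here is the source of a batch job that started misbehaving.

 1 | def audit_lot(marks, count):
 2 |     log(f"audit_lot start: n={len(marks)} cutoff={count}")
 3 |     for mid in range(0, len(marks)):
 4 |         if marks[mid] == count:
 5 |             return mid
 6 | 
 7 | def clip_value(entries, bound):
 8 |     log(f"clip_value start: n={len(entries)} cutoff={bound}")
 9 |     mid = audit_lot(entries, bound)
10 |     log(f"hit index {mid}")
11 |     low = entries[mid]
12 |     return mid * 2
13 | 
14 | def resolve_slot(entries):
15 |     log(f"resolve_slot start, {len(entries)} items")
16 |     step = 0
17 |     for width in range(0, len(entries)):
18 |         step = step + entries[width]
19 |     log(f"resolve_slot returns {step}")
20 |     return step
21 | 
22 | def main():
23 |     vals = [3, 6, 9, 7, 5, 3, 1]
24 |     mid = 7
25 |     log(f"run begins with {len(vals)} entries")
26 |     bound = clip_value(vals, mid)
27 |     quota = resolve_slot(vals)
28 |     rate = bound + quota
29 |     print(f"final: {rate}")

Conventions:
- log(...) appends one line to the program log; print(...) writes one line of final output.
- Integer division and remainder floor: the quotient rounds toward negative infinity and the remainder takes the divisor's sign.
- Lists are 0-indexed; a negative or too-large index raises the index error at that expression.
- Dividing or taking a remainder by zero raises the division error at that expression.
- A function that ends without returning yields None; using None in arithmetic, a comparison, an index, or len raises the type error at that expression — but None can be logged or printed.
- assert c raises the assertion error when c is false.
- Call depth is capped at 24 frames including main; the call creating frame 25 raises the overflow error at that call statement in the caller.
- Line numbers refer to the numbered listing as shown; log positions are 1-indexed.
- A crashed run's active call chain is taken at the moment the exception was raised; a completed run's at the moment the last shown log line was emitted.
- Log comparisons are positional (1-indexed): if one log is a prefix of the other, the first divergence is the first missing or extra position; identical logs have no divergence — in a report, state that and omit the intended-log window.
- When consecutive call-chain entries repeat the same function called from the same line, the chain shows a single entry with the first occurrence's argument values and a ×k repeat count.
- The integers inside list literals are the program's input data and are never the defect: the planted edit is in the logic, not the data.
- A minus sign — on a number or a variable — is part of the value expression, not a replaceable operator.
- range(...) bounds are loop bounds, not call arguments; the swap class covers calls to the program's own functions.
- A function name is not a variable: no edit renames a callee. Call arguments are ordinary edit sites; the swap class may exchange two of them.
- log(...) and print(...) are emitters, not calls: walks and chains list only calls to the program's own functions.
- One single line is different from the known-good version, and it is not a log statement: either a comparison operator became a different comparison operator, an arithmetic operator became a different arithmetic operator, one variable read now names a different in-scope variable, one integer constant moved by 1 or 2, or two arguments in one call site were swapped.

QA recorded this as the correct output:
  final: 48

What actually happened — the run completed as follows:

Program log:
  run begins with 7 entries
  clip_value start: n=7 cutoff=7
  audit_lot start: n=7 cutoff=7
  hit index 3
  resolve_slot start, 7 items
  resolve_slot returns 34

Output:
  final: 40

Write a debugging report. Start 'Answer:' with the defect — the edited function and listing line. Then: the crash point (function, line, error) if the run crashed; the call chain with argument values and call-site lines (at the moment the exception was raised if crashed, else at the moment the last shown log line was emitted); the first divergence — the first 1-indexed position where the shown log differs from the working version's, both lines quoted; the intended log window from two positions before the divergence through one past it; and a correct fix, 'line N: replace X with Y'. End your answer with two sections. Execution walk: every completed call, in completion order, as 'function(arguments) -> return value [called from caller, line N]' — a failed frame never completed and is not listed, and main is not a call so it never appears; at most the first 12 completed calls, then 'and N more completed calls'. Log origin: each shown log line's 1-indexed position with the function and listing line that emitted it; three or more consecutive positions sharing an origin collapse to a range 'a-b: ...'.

Answer: the defect is in clip_value at line 12.
The tell: No log line changed; the fault shows up purely in the output.
Call chain: main -> resolve_slot([3, 6, 9, 7, 5, 3, 1]) (called at line 27).
First divergence: there is none — every log position agrees.
Execution walk:
  audit_lot([3, 6, 9, 7, 5, 3, 1], 7) -> 3  [called from clip_value, line 9]
  clip_value([3, 6, 9, 7, 5, 3, 1], 7) -> 6  [called from main, line 26]
  resolve_slot([3, 6, 9, 7, 5, 3, 1]) -> 34  [called from main, line 27]
Log origins:
  1: logged in main at line 25
  2: logged in clip_value at line 8
  3: logged in audit_lot at line 2
  4: logged in clip_value at line 10
  5: logged in resolve_slot at line 15
  6: logged in resolve_slot at line 19
A correct fix: line 12: replace `mid` with `low`.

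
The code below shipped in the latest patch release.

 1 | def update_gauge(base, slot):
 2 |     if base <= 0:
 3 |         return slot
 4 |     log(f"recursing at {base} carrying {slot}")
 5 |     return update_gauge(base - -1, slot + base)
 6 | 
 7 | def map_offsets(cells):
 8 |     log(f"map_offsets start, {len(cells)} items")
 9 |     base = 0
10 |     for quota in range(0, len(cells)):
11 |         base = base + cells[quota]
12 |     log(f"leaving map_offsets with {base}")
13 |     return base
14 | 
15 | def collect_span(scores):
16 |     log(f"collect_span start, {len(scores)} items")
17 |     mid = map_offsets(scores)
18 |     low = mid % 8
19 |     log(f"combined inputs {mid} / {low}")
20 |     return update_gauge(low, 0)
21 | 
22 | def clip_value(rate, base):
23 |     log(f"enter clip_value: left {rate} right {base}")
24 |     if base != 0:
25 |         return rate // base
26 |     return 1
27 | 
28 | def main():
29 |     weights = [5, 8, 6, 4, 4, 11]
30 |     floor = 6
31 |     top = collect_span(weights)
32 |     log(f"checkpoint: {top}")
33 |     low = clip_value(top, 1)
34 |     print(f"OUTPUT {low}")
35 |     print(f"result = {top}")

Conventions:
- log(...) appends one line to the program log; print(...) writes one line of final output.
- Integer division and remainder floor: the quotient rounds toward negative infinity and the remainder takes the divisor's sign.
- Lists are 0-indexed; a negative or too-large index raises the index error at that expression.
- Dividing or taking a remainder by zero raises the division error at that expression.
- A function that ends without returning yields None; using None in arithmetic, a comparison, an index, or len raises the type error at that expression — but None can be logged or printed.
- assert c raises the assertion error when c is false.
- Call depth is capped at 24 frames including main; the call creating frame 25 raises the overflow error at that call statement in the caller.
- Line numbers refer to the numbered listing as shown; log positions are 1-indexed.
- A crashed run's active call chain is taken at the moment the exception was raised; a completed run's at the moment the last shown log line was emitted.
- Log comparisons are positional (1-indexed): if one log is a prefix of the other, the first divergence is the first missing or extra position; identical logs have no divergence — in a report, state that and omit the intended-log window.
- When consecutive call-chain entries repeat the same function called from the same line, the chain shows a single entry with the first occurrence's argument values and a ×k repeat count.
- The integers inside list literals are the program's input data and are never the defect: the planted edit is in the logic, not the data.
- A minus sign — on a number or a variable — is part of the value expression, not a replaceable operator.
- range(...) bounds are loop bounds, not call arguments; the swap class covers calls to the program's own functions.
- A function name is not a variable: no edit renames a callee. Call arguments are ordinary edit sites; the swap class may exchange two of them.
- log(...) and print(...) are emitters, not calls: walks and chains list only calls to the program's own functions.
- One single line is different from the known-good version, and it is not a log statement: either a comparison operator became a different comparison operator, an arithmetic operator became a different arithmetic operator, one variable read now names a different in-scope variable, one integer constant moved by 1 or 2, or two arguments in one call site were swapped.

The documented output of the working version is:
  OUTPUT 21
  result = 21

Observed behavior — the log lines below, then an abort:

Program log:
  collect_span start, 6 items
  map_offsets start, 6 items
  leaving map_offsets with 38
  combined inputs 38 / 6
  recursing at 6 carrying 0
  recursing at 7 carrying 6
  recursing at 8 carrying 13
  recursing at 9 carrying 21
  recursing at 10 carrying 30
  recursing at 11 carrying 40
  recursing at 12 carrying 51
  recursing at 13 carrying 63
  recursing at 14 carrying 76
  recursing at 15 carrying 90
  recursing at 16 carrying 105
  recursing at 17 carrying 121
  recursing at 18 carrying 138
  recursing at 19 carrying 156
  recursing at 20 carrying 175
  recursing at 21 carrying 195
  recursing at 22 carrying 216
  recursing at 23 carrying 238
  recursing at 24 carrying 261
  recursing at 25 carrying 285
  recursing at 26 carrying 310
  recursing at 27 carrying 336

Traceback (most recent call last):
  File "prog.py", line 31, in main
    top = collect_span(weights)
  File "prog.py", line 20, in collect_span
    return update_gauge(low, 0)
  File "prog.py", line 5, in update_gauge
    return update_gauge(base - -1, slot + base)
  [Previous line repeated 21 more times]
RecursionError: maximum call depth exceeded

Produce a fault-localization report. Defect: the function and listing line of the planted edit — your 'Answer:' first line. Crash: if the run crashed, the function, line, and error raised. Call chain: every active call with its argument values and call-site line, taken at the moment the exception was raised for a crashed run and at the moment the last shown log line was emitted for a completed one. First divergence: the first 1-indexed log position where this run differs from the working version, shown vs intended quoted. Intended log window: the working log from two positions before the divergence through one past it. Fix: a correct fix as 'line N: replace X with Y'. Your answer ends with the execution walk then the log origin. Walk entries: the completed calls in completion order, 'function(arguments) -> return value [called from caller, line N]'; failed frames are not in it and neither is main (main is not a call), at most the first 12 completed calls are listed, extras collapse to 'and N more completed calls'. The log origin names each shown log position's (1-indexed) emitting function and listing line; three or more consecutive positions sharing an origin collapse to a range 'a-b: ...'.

Answer: the defect is in update_gauge at line 5.
Key observation: At log position 6 the runs split — shown 'recursing at 7 carrying 6', but the working version logs 'recursing at 5 carrying 6'.
Crash: update_gauge, line 5, RecursionError.
Call chain: main -> collect_span([5, 8, 6, 4, 4, 11]) (called at line 31) -> update_gauge(6, 0) (called at line 20) -> update_gauge(7, 6) (called at line 5) ×21.
First divergence: at position 6 the run shows 'recursing at 7 carrying 6' where the working version logs 'recursing at 5 carrying 6'.
Intended log window:
  4: combined inputs 38 / 6
  5: recursing at 6 carrying 0
  6: recursing at 5 carrying 6
  7: recursing at 4 carrying 11
Execution walk:
  map_offsets([5, 8, 6, 4, 4, 11]) -> 38  [called from collect_span, line 17]
Log origins:
  1: emitted by collect_span (line 16)
  2: emitted by map_offsets (line 8)
  3: emitted by map_offsets (line 12)
  4: emitted by collect_span (line 19)
  5-26: emitted by update_gauge (line 4)
A correct fix: line 5: replace `-1` with `1`.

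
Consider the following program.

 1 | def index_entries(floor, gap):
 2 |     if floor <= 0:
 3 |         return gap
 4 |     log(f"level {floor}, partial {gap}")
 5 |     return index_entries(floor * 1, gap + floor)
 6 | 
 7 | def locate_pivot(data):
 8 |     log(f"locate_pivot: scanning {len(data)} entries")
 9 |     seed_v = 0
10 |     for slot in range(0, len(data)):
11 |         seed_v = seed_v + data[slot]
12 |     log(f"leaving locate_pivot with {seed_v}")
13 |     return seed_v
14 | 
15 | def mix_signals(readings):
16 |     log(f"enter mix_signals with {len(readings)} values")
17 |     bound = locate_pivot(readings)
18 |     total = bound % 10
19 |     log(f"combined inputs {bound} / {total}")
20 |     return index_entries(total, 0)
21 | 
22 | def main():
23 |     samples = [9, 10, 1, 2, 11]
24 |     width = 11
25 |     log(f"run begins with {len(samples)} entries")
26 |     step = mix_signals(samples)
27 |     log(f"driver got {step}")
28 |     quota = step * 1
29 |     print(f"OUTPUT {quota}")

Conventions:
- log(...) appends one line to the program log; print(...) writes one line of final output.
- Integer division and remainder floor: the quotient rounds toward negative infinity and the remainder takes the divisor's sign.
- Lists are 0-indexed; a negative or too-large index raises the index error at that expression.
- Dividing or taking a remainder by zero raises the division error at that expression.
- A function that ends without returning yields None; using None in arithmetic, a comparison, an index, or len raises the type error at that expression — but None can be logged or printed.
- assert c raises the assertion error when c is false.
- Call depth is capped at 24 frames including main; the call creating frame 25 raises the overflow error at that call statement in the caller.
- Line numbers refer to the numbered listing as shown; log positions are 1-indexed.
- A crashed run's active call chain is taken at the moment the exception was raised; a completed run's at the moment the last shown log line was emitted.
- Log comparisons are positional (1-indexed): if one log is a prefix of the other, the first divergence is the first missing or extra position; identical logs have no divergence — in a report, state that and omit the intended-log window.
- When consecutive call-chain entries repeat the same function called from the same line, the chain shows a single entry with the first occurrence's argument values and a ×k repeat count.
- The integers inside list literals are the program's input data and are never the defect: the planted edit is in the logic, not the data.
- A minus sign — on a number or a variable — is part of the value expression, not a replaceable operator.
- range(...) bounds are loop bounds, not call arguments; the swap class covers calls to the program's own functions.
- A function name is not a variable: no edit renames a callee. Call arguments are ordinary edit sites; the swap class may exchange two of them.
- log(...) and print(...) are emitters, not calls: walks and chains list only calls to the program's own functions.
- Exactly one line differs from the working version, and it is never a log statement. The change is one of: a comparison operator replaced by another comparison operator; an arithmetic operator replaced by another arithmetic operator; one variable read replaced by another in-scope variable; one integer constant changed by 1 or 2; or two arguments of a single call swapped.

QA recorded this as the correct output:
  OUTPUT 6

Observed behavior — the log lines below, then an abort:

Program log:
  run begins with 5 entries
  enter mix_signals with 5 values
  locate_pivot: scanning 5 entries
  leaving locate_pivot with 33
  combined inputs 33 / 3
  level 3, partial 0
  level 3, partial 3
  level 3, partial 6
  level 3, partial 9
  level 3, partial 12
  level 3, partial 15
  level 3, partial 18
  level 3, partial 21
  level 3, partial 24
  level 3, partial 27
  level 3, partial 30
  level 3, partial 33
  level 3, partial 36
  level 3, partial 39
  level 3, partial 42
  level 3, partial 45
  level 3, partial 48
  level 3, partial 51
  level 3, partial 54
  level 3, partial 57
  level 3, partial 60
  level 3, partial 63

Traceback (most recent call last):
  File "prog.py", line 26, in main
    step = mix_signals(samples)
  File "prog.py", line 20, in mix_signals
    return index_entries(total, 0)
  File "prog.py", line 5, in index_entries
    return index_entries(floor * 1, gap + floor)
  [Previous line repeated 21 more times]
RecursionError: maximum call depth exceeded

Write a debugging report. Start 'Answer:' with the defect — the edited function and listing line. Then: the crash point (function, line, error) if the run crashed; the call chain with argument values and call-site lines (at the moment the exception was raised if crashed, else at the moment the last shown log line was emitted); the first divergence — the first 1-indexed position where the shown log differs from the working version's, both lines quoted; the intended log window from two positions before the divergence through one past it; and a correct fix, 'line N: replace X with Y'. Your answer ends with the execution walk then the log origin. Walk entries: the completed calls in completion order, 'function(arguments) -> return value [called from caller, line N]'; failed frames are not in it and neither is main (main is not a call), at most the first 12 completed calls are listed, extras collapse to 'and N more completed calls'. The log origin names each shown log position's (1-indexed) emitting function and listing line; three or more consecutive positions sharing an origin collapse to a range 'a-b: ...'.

Answer: the defect is in index_entries at line 5.
The tell: At log position 7 the runs split — shown 'level 3, partial 3', but the working version logs 'level 2, partial 3'.
Crash: index_entries, line 5, RecursionError.
Call chain: main -> mix_signals([9, 10, 1, 2, 11]) (called at line 26) -> index_entries(3, 0) (called at line 20) -> index_entries(3, 3) (called at line 5) ×21.
First divergence: at position 7 the run shows 'level 3, partial 3' where the working version logs 'level 2, partial 3'.
Intended log window:
  5: combined inputs 33 / 3
  6: level 3, partial 0
  7: level 2, partial 3
  8: level 1, partial 5
Execution walk:
  locate_pivot([9, 10, 1, 2, 11]) -> 33  [called from mix_signals, line 17]
Log origins:
  1 — main, line 25
  2 — mix_signals, line 16
  3 — locate_pivot, line 8
  4 — locate_pivot, line 12
  5 — mix_signals, line 19
  6-27 — index_entries, line 4
A correct fix: line 5: replace `*` with `-`.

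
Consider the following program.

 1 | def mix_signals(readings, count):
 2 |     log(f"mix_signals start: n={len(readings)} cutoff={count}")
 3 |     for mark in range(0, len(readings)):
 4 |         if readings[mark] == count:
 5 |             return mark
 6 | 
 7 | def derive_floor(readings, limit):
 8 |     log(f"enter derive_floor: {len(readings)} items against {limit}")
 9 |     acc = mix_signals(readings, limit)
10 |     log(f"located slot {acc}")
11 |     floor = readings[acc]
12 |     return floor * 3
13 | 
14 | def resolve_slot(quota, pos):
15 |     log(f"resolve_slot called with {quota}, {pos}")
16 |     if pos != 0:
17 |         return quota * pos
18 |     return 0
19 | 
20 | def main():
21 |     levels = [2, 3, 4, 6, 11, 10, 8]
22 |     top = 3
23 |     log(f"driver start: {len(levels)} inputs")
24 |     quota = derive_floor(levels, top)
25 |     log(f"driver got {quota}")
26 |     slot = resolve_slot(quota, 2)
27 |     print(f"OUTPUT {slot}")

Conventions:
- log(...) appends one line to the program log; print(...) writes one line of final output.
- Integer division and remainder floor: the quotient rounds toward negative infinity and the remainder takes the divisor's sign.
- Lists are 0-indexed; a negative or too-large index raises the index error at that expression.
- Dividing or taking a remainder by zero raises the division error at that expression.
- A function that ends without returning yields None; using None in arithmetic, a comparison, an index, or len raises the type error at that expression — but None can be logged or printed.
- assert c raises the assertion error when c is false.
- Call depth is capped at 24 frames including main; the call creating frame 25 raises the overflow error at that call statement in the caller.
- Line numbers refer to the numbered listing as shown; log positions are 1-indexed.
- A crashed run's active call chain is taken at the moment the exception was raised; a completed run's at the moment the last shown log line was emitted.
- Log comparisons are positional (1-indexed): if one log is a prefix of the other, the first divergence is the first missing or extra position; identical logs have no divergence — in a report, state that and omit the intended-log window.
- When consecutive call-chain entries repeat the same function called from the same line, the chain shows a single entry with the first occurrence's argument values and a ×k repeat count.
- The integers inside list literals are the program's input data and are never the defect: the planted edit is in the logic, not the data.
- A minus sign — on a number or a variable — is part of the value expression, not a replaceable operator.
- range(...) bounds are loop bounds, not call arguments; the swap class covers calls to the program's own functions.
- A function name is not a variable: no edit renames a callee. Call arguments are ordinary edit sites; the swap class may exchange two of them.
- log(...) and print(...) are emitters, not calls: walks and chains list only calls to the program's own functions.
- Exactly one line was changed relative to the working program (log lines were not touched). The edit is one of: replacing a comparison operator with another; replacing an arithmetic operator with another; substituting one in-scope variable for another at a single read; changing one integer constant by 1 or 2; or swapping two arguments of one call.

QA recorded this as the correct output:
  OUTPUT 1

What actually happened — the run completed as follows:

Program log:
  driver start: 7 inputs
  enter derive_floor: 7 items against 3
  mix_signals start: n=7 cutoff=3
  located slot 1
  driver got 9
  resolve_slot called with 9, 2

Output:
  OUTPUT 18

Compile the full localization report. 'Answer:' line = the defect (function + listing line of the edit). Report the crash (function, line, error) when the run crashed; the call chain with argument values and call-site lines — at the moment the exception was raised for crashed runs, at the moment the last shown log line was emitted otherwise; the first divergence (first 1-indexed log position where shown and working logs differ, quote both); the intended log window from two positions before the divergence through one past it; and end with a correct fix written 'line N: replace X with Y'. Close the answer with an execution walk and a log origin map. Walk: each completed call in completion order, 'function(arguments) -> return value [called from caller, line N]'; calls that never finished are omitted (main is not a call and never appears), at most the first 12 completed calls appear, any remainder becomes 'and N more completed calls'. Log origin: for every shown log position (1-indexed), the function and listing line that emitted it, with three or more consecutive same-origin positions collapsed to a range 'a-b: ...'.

Answer: the defect is in resolve_slot at line 17.
Key observation: Log streams are identical — the defect surfaces only in the printed output.
Call chain: main -> resolve_slot(9, 2) (called at line 26).
First divergence: none — the logs agree in full.
Execution walk:
  mix_signals([2, 3, 4, 6, 11, 10, 8], 3) -> 1  [called from derive_floor, line 9]
  derive_floor([2, 3, 4, 6, 11, 10, 8], 3) -> 9  [called from main, line 24]
  resolve_slot(9, 2) -> 18  [called from main, line 26]
Log line origins:
  1: emitted by main (line 23)
  2: emitted by derive_floor (line 8)
  3: emitted by mix_signals (line 2)
  4: emitted by derive_floor (line 10)
  5: emitted by main (line 25)
  6: emitted by resolve_slot (line 15)
A correct fix: line 17: replace `*` with `%`.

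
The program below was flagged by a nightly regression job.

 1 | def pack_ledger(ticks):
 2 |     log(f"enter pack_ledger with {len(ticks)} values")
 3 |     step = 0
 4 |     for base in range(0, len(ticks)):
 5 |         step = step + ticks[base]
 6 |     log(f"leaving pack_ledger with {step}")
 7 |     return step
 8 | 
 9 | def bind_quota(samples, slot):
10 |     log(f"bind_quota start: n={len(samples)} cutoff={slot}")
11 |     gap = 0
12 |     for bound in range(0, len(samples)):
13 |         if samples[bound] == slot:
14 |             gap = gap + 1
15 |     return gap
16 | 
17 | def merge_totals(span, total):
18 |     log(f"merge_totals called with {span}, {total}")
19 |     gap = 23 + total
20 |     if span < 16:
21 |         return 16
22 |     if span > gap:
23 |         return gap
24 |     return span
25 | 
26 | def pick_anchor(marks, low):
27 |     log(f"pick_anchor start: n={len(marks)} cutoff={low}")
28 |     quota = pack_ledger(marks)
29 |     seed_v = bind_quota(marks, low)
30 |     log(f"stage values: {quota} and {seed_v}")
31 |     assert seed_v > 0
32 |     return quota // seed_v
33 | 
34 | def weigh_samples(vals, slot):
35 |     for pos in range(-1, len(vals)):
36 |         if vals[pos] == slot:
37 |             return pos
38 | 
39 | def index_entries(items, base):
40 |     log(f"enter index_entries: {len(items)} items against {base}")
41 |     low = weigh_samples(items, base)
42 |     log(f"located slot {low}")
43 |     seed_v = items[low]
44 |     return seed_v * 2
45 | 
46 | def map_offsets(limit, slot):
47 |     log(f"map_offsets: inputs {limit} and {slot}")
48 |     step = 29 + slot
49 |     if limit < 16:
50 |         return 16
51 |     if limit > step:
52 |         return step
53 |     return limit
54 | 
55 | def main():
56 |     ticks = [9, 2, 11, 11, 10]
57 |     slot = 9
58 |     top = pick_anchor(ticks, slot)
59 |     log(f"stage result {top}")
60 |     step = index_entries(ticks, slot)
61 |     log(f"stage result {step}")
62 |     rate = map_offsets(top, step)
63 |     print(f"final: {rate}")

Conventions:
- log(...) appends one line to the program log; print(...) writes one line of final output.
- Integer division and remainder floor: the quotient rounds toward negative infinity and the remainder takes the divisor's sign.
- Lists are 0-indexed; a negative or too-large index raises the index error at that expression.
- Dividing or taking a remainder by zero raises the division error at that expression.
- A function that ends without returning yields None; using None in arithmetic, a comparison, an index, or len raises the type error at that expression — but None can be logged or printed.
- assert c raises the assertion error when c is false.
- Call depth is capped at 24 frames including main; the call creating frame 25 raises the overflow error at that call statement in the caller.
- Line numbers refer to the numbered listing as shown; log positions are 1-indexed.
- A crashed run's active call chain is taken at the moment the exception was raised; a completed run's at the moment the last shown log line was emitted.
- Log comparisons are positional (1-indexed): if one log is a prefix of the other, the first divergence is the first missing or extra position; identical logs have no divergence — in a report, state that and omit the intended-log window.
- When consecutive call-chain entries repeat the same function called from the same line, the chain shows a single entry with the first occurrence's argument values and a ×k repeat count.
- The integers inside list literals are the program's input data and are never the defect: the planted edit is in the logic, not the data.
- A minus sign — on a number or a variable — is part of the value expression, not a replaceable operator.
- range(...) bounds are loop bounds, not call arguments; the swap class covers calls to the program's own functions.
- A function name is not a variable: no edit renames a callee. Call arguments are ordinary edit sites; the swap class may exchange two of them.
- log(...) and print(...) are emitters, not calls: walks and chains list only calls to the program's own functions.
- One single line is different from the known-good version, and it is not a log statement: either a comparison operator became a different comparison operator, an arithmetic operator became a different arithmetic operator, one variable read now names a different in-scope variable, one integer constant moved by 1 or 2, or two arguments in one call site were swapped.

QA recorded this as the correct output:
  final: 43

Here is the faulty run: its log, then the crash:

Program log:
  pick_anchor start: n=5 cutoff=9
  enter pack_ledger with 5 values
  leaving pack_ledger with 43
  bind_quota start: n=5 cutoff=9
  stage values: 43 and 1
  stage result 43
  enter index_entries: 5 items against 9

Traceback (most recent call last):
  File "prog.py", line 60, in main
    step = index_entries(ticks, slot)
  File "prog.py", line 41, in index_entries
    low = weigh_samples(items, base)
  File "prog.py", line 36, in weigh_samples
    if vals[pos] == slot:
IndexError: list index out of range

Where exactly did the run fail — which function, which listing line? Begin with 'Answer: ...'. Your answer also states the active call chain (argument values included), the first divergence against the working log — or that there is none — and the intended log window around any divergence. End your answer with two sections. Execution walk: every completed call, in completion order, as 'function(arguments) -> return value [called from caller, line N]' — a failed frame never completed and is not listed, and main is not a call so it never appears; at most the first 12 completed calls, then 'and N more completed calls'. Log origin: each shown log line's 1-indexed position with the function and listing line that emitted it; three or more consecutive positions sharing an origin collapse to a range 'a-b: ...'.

Answer: the error was raised in weigh_samples, line 36.
Key fact: The faulty run's log stops after 7 lines; the working version's next line would be 'located slot 0'.
Call chain: main -> index_entries([9, 2, 11, 11, 10], 9) (called at line 60) -> weigh_samples([9, 2, 11, 11, 10], 9) (called at line 41).
First divergence: position 8 — the faulty run's log ends after 7 lines; the working version continues with 'located slot 0'.
Intended log window:
  6: stage result 43
  7: enter index_entries: 5 items against 9
  8: located slot 0
  9: stage result 18
Execution walk:
  pack_ledger([9, 2, 11, 11, 10]) -> 43  [called from pick_anchor, line 28]
  bind_quota([9, 2, 11, 11, 10], 9) -> 1  [called from pick_anchor, line 29]
  pick_anchor([9, 2, 11, 11, 10], 9) -> 43  [called from main, line 58]
Origin of each log line:
  1: logged in pick_anchor at line 27
  2: logged in pack_ledger at line 2
  3: logged in pack_ledger at line 6
  4: logged in bind_quota at line 10
  5: logged in pick_anchor at line 30
  6: logged in main at line 59
  7: logged in index_entries at line 40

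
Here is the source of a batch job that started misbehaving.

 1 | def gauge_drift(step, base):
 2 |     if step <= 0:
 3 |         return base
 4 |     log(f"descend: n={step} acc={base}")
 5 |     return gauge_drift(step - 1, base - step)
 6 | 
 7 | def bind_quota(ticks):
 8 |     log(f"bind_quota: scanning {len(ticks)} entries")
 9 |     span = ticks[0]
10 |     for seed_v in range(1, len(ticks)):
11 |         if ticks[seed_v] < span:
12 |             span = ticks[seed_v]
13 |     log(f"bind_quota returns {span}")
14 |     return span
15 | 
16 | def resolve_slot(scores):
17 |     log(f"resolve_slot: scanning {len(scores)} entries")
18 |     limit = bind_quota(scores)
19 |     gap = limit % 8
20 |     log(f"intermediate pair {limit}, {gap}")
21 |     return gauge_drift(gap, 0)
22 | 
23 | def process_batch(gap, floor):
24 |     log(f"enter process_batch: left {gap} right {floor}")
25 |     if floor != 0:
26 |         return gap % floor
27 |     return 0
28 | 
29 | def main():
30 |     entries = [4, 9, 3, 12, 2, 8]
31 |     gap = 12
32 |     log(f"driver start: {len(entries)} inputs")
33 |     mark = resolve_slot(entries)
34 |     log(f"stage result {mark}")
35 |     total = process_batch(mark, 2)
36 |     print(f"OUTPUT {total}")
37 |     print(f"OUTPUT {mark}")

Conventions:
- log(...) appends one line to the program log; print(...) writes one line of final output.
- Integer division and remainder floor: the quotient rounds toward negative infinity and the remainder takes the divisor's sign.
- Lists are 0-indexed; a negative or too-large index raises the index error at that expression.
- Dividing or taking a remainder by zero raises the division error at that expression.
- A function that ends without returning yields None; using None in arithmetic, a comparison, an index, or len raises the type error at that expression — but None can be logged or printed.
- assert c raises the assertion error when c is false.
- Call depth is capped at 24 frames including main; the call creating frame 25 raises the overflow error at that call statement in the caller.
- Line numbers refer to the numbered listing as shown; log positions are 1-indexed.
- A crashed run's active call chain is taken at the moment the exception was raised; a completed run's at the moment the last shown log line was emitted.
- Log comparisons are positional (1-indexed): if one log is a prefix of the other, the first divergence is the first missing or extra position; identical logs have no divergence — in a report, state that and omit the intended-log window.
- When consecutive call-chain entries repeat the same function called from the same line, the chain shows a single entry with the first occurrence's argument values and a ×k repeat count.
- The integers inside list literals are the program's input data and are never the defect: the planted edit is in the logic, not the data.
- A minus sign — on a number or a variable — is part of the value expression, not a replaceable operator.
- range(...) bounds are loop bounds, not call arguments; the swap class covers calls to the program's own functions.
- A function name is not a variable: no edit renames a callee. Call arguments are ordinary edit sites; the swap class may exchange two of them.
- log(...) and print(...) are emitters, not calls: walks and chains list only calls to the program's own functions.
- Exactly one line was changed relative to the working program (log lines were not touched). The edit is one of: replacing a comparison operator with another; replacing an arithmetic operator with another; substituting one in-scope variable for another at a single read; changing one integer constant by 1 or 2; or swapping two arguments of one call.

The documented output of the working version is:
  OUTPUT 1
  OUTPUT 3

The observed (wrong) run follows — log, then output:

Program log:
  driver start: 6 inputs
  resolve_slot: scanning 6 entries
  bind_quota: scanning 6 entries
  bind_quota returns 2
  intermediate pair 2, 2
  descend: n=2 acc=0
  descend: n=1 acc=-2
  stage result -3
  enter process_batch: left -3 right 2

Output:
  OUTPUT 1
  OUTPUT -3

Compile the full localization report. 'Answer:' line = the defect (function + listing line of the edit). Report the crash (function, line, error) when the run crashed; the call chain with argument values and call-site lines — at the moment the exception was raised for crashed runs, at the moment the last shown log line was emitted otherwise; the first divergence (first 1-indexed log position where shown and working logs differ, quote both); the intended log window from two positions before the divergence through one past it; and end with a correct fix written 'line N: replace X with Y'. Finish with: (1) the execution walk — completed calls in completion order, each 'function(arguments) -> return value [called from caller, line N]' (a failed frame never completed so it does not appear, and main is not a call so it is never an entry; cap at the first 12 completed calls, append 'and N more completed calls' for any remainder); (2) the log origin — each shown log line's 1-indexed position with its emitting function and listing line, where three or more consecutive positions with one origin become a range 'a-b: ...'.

Answer: the defect is in gauge_drift at line 5.
Core observation: The earliest visible damage is log position 7 — 'descend: n=1 acc=-2' rather than the intended 'descend: n=1 acc=2'.
Call chain: main -> process_batch(-3, 2) (called at line 35).
First divergence: at position 7 the run shows 'descend: n=1 acc=-2' where the working version logs 'descend: n=1 acc=2'.
Intended log window:
  5: intermediate pair 2, 2
  6: descend: n=2 acc=0
  7: descend: n=1 acc=2
  8: stage result 3
Execution walk:
  bind_quota([4, 9, 3, 12, 2, 8]) -> 2  [called from resolve_slot, line 18]
  gauge_drift(0, -3) -> -3  [called from gauge_drift, line 5]
  gauge_drift(1, -2) -> -3  [called from gauge_drift, line 5]
  gauge_drift(2, 0) -> -3  [called from resolve_slot, line 21]
  resolve_slot([4, 9, 3, 12, 2, 8]) -> -3  [called from main, line 33]
  process_batch(-3, 2) -> 1  [called from main, line 35]
Log line origins:
  1: from main, line 32
  2: from resolve_slot, line 17
  3: from bind_quota, line 8
  4: from bind_quota, line 13
  5: from resolve_slot, line 20
  6: from gauge_drift, line 4
  7: from gauge_drift, line 4
  8: from main, line 34
  9: from process_batch, line 24
A correct fix: line 5: replace `base - step` with `base + step`.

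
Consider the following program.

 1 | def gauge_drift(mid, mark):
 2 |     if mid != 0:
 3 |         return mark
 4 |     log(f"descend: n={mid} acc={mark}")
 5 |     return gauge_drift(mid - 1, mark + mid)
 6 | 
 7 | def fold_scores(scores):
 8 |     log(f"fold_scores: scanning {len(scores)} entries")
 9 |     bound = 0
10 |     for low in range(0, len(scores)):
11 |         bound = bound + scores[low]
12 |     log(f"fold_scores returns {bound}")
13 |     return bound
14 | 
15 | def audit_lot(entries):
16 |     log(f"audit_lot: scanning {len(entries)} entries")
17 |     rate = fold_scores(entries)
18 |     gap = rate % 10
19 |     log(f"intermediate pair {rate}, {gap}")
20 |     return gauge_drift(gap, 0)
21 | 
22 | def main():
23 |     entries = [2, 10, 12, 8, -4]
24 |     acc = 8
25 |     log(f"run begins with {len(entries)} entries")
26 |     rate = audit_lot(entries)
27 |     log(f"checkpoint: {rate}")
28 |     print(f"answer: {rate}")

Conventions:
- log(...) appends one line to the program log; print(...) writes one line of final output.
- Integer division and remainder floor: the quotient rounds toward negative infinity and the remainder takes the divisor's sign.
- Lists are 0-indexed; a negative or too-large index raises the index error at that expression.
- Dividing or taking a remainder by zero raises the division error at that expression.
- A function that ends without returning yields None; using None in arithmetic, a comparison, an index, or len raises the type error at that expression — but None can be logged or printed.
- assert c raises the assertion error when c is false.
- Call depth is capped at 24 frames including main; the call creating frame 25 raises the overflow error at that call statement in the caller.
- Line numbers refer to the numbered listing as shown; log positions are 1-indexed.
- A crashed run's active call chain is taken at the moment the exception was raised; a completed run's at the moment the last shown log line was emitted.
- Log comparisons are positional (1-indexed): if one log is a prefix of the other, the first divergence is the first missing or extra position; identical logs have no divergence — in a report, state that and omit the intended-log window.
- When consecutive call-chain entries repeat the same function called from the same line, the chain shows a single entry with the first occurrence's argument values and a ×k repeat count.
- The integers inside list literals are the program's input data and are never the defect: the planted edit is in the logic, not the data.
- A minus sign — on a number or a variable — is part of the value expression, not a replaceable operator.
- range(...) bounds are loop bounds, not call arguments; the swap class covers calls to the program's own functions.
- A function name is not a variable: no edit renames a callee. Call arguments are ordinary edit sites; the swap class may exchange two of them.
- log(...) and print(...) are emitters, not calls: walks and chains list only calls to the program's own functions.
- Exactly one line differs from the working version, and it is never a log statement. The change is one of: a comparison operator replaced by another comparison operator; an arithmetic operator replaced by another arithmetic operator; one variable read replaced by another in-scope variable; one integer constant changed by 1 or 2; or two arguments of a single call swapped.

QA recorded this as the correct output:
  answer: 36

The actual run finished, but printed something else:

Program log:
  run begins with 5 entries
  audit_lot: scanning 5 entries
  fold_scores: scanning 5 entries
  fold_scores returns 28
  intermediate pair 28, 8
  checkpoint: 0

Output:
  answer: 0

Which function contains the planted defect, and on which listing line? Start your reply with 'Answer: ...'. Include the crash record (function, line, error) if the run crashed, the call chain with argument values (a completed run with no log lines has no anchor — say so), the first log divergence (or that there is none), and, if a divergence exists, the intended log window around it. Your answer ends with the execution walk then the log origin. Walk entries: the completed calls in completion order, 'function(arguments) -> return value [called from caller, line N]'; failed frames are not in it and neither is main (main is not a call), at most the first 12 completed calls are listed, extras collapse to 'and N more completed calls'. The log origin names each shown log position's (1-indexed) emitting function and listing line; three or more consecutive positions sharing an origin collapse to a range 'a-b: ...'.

Answer: the defect is in gauge_drift at line 2.
The tell: The log first diverges at position 6: the faulty run prints 'checkpoint: 0' where the working version prints 'descend: n=8 acc=0'.
Call chain: main.
First divergence: position 6 — shown 'checkpoint: 0', intended 'descend: n=8 acc=0'.
Intended log window:
  4: fold_scores returns 28
  5: intermediate pair 28, 8
  6: descend: n=8 acc=0
  7: descend: n=7 acc=8
Execution walk:
  fold_scores([2, 10, 12, 8, -4]) -> 28  [called from audit_lot, line 17]
  gauge_drift(8, 0) -> 0  [called from audit_lot, line 20]
  audit_lot([2, 10, 12, 8, -4]) -> 0  [called from main, line 26]
Log origin:
  1: emitted by main (line 25)
  2: emitted by audit_lot (line 16)
  3: emitted by fold_scores (line 8)
  4: emitted by fold_scores (line 12)
  5: emitted by audit_lot (line 19)
  6: emitted by main (line 27)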